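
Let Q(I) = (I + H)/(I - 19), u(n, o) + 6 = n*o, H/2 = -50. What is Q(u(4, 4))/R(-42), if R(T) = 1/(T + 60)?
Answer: 180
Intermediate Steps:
H = -100 (H = 2*(-50) = -100)
u(n, o) = -6 + n*o
Q(I) = (-100 + I)/(-19 + I) (Q(I) = (I - 100)/(I - 19) = (-100 + I)/(-19 + I))
R(T) = 1/(60 + T)
Q(u(4, 4))/R(-42) = ((-100 + (-6 + 4*4))/(-19 + (-6 + 4*4)))/(1/(60 - 42)) = ((-100 + (-6 + 16))/(-19 + (-6 + 16)))/(1/18) = ((-100 + 10)/(-19 + 10))/(1/18) = (-90/(-9))*18 = -1/9*(-90)*18 = 10*18 = 180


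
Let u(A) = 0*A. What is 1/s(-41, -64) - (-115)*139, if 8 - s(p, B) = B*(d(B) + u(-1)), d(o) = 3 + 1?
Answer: 4220041/264 ≈ 15985.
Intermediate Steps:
u(A) = 0
d(o) = 4
s(p, B) = 8 - 4*B (s(p, B) = 8 - B*(4 + 0) = 8 - B*4 = 8 - 4*B)
1/s(-41, -64) - (-115)*139 = 1/(8 - 4*(-64)) - (-115)*139 = 1/(8 + 256) - 1*(-15985) = 1/264 + 15985 = 4220041/264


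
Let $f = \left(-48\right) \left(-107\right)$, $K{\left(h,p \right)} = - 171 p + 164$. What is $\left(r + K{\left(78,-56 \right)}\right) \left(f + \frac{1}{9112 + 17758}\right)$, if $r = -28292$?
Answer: $- \frac{1280128081596}{13435} \approx -9.5283 \cdot 10^{7}$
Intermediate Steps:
$K{\left(h,p \right)} = 164 - 171 p$
$f = 5136$
$\left(r + K{\left(78,-56 \right)}\right) \left(f + \frac{1}{9112 + 17758}\right) = \left(-28292 + \left(164 - -9576\right)\right) \left(5136 + \frac{1}{9112 + 17758}\right) = \left(-28292 + \left(164 + 9576\right)\right) \left(5136 + \frac{1}{26870}\right) = \left(-28292 + 9740\right) \left(5136 + \frac{1}{26870}\right) = \left(-18552\right) \frac{138004321}{26870} = - \frac{1280128081596}{13435}$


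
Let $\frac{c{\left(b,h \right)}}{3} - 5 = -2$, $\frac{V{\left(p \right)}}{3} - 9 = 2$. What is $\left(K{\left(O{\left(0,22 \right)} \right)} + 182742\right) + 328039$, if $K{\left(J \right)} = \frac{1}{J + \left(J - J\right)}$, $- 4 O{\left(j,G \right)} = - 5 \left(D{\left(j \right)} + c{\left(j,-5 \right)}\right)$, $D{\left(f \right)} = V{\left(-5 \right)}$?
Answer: $\frac{53632007}{105} \approx 5.1078 \cdot 10^{5}$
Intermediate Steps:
$V{\left(p \right)} = 33$ ($V{\left(p \right)} = 27 + 3 \cdot 2 = 27 + 6 = 33$)
$c{\left(b,h \right)} = 9$ ($c{\left(b,h \right)} = 15 + 3 \left(-2\right) = 15 - 6 = 9$)
$D{\left(f \right)} = 33$
$O{\left(j,G \right)} = \frac{105}{2}$ ($O{\left(j,G \right)} = - \frac{\left(-5\right) \left(33 + 9\right)}{4} = - \frac{\left(-5\right) 42}{4} = \left(- \frac{1}{4}\right) \left(-210\right) = \frac{105}{2}$)
$K{\left(J \right)} = \frac{1}{J}$ ($K{\left(J \right)} = \frac{1}{J + 0} = \frac{1}{J}$)
$\left(K{\left(O{\left(0,22 \right)} \right)} + 182742\right) + 328039 = \left(\frac{1}{\frac{105}{2}} + 182742\right) + 328039 = \left(\frac{2}{105} + 182742\right) + 328039 = \frac{19187912}{105} + 328039 = \frac{53632007}{105}$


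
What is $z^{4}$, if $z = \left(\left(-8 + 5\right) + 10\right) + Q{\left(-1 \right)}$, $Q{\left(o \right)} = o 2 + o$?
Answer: $256$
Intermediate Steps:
$Q{\left(o \right)} = 3 o$ ($Q{\left(o \right)} = 2 o + o = 3 o$)
$z = 4$ ($z = \left(\left(-8 + 5\right) + 10\right) + 3 \left(-1\right) = \left(-3 + 10\right) - 3 = 7 - 3 = 4$)
$z^{4} = 4^{4} = 256$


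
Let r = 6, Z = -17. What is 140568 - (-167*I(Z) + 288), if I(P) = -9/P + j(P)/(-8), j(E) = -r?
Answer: 9553569/68 ≈ 1.4049e+5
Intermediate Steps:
j(E) = -6 (j(E) = -1*6 = -6)
I(P) = 3/4 - 9/P (I(P) = -9/P - 6/(-8) = -9/P - 6*(-1/8) = -9/P + 3/4 = 3/4 - 9/P)
140568 - (-167*I(Z) + 288) = 140568 - (-167*(3/4 - 9/(-17)) + 288) = 140568 - (-167*(3/4 - 9*(-1/17)) + 288) = 140568 - (-167*(3/4 + 9/17) + 288) = 140568 - (-167*87/68 + 288) = 140568 - (-14529/68 + 288) = 140568 - 1*5055/68 = 140568 - 5055/68 = 9553569/68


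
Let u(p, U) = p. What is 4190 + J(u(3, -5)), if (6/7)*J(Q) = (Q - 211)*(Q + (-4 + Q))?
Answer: 11114/3 ≈ 3704.7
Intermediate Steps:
J(Q) = 7*(-211 + Q)*(-4 + 2*Q)/6 (J(Q) = 7*((Q - 211)*(Q + (-4 + Q)))/6 = 7*((-211 + Q)*(-4 + 2*Q))/6 = 7*(-211 + Q)*(-4 + 2*Q)/6)
4190 + J(u(3, -5)) = 4190 + (2954/3 - 497*3 + (7/3)*3²) = 4190 + (2954/3 - 1491 + (7/3)*9) = 4190 + (2954/3 - 1491 + 21) = 4190 - 1456/3 = 11114/3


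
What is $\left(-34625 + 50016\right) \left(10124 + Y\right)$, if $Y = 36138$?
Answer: $712018442$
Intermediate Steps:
$\left(-34625 + 50016\right) \left(10124 + Y\right) = \left(-34625 + 50016\right) \left(10124 + 36138\right) = 15391 \cdot 46262 = 712018442$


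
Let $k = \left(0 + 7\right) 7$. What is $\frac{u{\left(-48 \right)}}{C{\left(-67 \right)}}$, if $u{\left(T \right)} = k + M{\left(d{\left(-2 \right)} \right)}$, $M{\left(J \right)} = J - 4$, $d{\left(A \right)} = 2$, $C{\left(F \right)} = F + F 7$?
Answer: $- \frac{47}{536} \approx -0.087687$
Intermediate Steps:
$C{\left(F \right)} = 8 F$ ($C{\left(F \right)} = F + 7 F = 8 F$)
$M{\left(J \right)} = -4 + J$
$k = 49$ ($k = 7 \cdot 7 = 49$)
$u{\left(T \right)} = 47$ ($u{\left(T \right)} = 49 + \left(-4 + 2\right) = 49 - 2 = 47$)
$\frac{u{\left(-48 \right)}}{C{\left(-67 \right)}} = \frac{47}{8 \left(-67\right)} = \frac{47}{-536} = 47 \left(- \frac{1}{536}\right) = - \frac{47}{536}$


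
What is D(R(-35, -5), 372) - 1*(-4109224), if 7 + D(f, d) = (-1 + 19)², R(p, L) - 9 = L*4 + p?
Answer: 4109541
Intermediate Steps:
R(p, L) = 9 + p + 4*L (R(p, L) = 9 + (L*4 + p) = 9 + (4*L + p) = 9 + (p + 4*L) = 9 + p + 4*L)
D(f, d) = 317 (D(f, d) = -7 + (-1 + 19)² = -7 + 18² = -7 + 324 = 317)
D(R(-35, -5), 372) - 1*(-4109224) = 317 - 1*(-4109224) = 317 + 4109224 = 4109541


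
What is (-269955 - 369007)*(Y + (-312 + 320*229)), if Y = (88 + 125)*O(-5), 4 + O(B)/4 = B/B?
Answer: -44990592344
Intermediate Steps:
O(B) = -12 (O(B) = -16 + 4*(B/B) = -16 + 4*1 = -16 + 4 = -12)
Y = -2556 (Y = (88 + 125)*(-12) = 213*(-12) = -2556)
(-269955 - 369007)*(Y + (-312 + 320*229)) = (-269955 - 369007)*(-2556 + (-312 + 320*229)) = -638962*(-2556 + (-312 + 73280)) = -638962*(-2556 + 72968) = -638962*70412 = -44990592344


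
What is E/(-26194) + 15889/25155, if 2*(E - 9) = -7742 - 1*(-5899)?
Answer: 878300807/1317820140 ≈ 0.66648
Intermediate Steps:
E = -1825/2 (E = 9 + (-7742 - 1*(-5899))/2 = 9 + (-7742 + 5899)/2 = 9 + (½)*(-1843) = 9 - 1843/2 = -1825/2 ≈ -912.50)
E/(-26194) + 15889/25155 = -1825/2/(-26194) + 15889/25155 = -1825/2*(-1/26194) + 15889*(1/25155) = 1825/52388 + 15889/25155 = 878300807/1317820140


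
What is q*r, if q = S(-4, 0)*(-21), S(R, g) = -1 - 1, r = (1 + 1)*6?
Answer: 504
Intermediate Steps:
r = 12 (r = 2*6 = 12)
S(R, g) = -2
q = 42 (q = -2*(-21) = 42)
q*r = 42*12 = 504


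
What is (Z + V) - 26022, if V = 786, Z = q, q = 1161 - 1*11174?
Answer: -35249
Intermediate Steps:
q = -10013 (q = 1161 - 11174 = -10013)
Z = -10013
(Z + V) - 26022 = (-10013 + 786) - 26022 = -9227 - 26022 = -35249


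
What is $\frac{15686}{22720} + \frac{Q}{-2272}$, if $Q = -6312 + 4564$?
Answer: $\frac{16583}{11360} \approx 1.4598$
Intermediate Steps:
$Q = -1748$
$\frac{15686}{22720} + \frac{Q}{-2272} = \frac{15686}{22720} - \frac{1748}{-2272} = 15686 \cdot \frac{1}{22720} - - \frac{437}{568} = \frac{7843}{11360} + \frac{437}{568} = \frac{16583}{11360}$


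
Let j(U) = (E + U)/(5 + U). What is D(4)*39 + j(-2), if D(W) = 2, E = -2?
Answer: 230/3 ≈ 76.667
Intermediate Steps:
j(U) = (-2 + U)/(5 + U)
D(4)*39 + j(-2) = 2*39 + (-2 - 2)/(5 - 2) = 78 - 4/3 = 230/3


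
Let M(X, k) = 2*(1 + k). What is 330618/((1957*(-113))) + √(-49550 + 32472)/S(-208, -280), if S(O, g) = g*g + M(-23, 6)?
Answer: -330618/221141 + I*√17078/78414 ≈ -1.4951 + 0.0016666*I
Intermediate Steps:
M(X, k) = 2 + 2*k
S(O, g) = 14 + g² (S(O, g) = g*g + (2 + 2*6) = g² + (2 + 12) = g² + 14 = 14 + g²)
330618/((1957*(-113))) + √(-49550 + 32472)/S(-208, -280) = 330618/((1957*(-113))) + √(-49550 + 32472)/(14 + (-280)²) = 330618/(-221141) + √(-17078)/(14 + 78400) = 330618*(-1/221141) + (I*√17078)/78414 = -330618/221141 + (I*√17078)*(1/78414) = -330618/221141 + I*√17078/78414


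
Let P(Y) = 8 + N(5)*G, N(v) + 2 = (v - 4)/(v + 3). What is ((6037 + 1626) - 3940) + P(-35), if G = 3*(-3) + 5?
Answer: 7477/2 ≈ 3738.5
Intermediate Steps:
G = -4 (G = -9 + 5 = -4)
N(v) = -2 + (-4 + v)/(3 + v) (N(v) = -2 + (v - 4)/(v + 3) = -2 + (-4 + v)/(3 + v))
P(Y) = 31/2 (P(Y) = 8 + ((-10 - 1*5)/(3 + 5))*(-4) = 8 + ((-10 - 5)/8)*(-4) = 8 + ((⅛)*(-15))*(-4) = 8 - 15/8*(-4) = 8 + 15/2 = 31/2)
((6037 + 1626) - 3940) + P(-35) = ((6037 + 1626) - 3940) + 31/2 = (7663 - 3940) + 31/2 = 3723 + 31/2 = 7477/2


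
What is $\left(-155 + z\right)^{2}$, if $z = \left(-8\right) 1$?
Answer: $26569$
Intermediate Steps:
$z = -8$
$\left(-155 + z\right)^{2} = \left(-155 - 8\right)^{2} = \left(-163\right)^{2} = 26569$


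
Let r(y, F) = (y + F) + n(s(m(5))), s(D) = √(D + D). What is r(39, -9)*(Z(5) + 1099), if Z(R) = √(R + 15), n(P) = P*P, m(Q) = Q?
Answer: 43960 + 80*√5 ≈ 44139.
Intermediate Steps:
s(D) = √2*√D (s(D) = √(2*D) = √2*√D)
n(P) = P²
r(y, F) = 10 + F + y (r(y, F) = (y + F) + (√2*√5)² = (F + y) + (√10)² = (F + y) + 10 = 10 + F + y)
Z(R) = √(15 + R)
r(39, -9)*(Z(5) + 1099) = (10 - 9 + 39)*(√(15 + 5) + 1099) = 40*(√20 + 1099) = 40*(2*√5 + 1099) = 40*(1099 + 2*√5) = 43960 + 80*√5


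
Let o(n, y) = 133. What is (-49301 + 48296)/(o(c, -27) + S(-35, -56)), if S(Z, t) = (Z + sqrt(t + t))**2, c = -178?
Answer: -1005*I/(280*sqrt(7) + 1246*I) ≈ -0.59593 - 0.35431*I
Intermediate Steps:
S(Z, t) = (Z + sqrt(2)*sqrt(t))**2 (S(Z, t) = (Z + sqrt(2*t))**2 = (Z + sqrt(2)*sqrt(t))**2)
(-49301 + 48296)/(o(c, -27) + S(-35, -56)) = (-49301 + 48296)/(133 + (-35 + sqrt(2)*sqrt(-56))**2) = -1005/(133 + (-35 + sqrt(2)*(2*I*sqrt(14)))**2) = -1005/(133 + (-35 + 4*I*sqrt(7))**2)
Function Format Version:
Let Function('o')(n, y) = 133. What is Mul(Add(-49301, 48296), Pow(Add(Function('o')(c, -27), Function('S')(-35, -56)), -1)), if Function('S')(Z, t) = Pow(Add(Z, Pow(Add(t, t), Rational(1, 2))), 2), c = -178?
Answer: Mul(-1005, I, Pow(Add(Mul(280, Pow(7, Rational(1, 2))), Mul(1246, I)), -1)) ≈ Add(-0.59593, Mul(-0.35431, I))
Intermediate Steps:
Function('S')(Z, t) = Pow(Add(Z, Mul(Pow(2, Rational(1, 2)), Pow(t, Rational(1, 2)))), 2) (Function('S')(Z, t) = Pow(Add(Z, Pow(Mul(2, t), Rational(1, 2))), 2) = Pow(Add(Z, Mul(Pow(2, Rational(1, 2)), Pow(t, Rational(1, 2)))), 2))
Mul(Add(-49301, 48296), Pow(Add(Function('o')(c, -27), Function('S')(-35, -56)), -1)) = Mul(Add(-49301, 48296), Pow(Add(133, Pow(Add(-35, Mul(Pow(2, Rational(1, 2)), Pow(-56, Rational(1, 2)))), 2)), -1)) = Mul(-1005, Pow(Add(133, Pow(Add(-35, Mul(Pow(2, Rational(1, 2)), Mul(2, I, Pow(14, Rational(1, 2))))), 2)), -1)) = Mul(-1005, Pow(Add(133, Pow(Add(-35, Mul(4, I, Pow(7, Rational(1, 2)))), 2)), -1))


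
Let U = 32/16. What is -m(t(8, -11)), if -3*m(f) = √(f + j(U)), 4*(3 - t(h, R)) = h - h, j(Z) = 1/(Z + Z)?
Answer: √13/6 ≈ 0.60093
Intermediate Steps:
U = 2 (U = 32*(1/16) = 2)
j(Z) = 1/(2*Z)
t(h, R) = 3 (t(h, R) = 3 - (h - h)/4 = 3 - ¼*0 = 3 + 0 = 3)
m(f) = -√(¼ + f)/3 (m(f) = -√(f + (½)/2)/3 = -√(f + (½)*(½))/3 = -√(f + ¼)/3 = -√(¼ + f)/3)
-m(t(8, -11)) = -(-1)*√(1 + 4*3)/6 = -(-1)*√(1 + 12)/6 = -(-1)*√13/6 = √13/6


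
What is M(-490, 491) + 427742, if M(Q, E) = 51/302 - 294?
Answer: 129089347/302 ≈ 4.2745e+5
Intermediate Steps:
M(Q, E) = -88737/302 (M(Q, E) = 51*(1/302) - 294 = 51/302 - 294 = -88737/302)
M(-490, 491) + 427742 = -88737/302 + 427742 = 129089347/302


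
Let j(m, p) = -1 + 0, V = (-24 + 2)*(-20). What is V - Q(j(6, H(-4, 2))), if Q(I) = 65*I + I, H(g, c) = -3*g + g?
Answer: 506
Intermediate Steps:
H(g, c) = -2*g
V = 440 (V = -22*(-20) = 440)
j(m, p) = -1
Q(I) = 66*I
V - Q(j(6, H(-4, 2))) = 440 - 66*(-1) = 440 - 1*(-66) = 440 + 66 = 506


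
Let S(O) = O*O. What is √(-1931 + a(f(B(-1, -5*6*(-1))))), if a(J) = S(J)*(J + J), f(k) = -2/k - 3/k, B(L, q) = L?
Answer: 41*I ≈ 41.0*I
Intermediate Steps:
S(O) = O²
f(k) = -5/k
a(J) = 2*J³ (a(J) = J²*(J + J) = J²*(2*J) = 2*J³)
√(-1931 + a(f(B(-1, -5*6*(-1))))) = √(-1931 + 2*(-5/(-1))³) = √(-1931 + 2*(-5*(-1))³) = √(-1931 + 2*5³) = √(-1931 + 2*125) = √(-1931 + 250) = √(-1681) = 41*I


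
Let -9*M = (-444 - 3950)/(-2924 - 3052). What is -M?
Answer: 2197/26892 ≈ 0.081697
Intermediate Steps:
M = -2197/26892 (M = -(-444 - 3950)/(9*(-2924 - 3052)) = -(-4394)/(9*(-5976)) = -(-4394)*(-1)/(9*5976) = -⅑*2197/2988 = -2197/26892 ≈ -0.081697)
-M = -1*(-2197/26892) = 2197/26892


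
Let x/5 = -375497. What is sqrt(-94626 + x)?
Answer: I*sqrt(1972111) ≈ 1404.3*I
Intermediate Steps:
x = -1877485 (x = 5*(-375497) = -1877485)
sqrt(-94626 + x) = sqrt(-94626 - 1877485) = sqrt(-1972111) = I*sqrt(1972111)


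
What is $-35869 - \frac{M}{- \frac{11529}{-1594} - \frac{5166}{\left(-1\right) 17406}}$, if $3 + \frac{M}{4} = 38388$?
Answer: $- \frac{652962616169}{11606021} \approx -56261.0$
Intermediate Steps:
$M = 153540$ ($M = -12 + 4 \cdot 38388 = -12 + 153552 = 153540$)
$-35869 - \frac{M}{- \frac{11529}{-1594} - \frac{5166}{\left(-1\right) 17406}} = -35869 - \frac{153540}{- \frac{11529}{-1594} - \frac{5166}{\left(-1\right) 17406}} = -35869 - \frac{153540}{\left(-11529\right) \left(- \frac{1}{1594}\right) - \frac{5166}{-17406}} = -35869 - \frac{153540}{\frac{11529}{1594} - - \frac{287}{967}} = -35869 - \frac{153540}{\frac{11529}{1594} + \frac{287}{967}} = -35869 - \frac{153540}{\frac{11606021}{1541398}} = -35869 - 153540 \cdot \frac{1541398}{11606021} = -35869 - \frac{236666248920}{11606021} = - \frac{652962616169}{11606021}$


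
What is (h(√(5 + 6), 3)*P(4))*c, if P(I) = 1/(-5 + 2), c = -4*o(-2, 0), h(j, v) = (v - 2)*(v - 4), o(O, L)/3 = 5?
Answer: -20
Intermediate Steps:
o(O, L) = 15 (o(O, L) = 3*5 = 15)
h(j, v) = (-4 + v)*(-2 + v) (h(j, v) = (-2 + v)*(-4 + v) = (-4 + v)*(-2 + v))
c = -60 (c = -4*15 = -60)
P(I) = -⅓ (P(I) = 1/(-3) = -⅓)
(h(√(5 + 6), 3)*P(4))*c = ((8 + 3² - 6*3)*(-⅓))*(-60) = ((8 + 9 - 18)*(-⅓))*(-60) = -1*(-⅓)*(-60) = (⅓)*(-60) = -20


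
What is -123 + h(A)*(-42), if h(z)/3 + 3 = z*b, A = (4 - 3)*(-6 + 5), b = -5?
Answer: -375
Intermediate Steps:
A = -1 (A = 1*(-1) = -1)
h(z) = -9 - 15*z (h(z) = -9 + 3*(z*(-5)) = -9 + 3*(-5*z) = -9 - 15*z)
-123 + h(A)*(-42) = -123 + (-9 - 15*(-1))*(-42) = -123 + (-9 + 15)*(-42) = -123 + 6*(-42) = -123 - 252 = -375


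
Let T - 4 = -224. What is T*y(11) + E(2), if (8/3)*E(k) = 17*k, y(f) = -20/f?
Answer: 1651/4 ≈ 412.75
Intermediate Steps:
T = -220 (T = 4 - 224 = -220)
E(k) = 51*k/8 (E(k) = 3*(17*k)/8 = 51*k/8)
T*y(11) + E(2) = -(-4400)/11 + (51/8)*2 = -(-4400)/11 + 51/4 = -220*(-20/11) + 51/4 = 400 + 51/4 = 1651/4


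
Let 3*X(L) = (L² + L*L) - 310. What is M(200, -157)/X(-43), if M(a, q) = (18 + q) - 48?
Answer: -51/308 ≈ -0.16558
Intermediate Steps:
X(L) = -310/3 + 2*L²/3 (X(L) = ((L² + L*L) - 310)/3 = ((L² + L²) - 310)/3 = (2*L² - 310)/3 = (-310 + 2*L²)/3 = -310/3 + 2*L²/3)
M(a, q) = -30 + q
M(200, -157)/X(-43) = (-30 - 157)/(-310/3 + (⅔)*(-43)²) = -187/(-310/3 + (⅔)*1849) = -187/(-310/3 + 3698/3) = -187/3388/3 = -187*3/3388 = -51/308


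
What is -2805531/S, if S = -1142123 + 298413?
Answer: 2805531/843710 ≈ 3.3252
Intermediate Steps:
S = -843710
-2805531/S = -2805531/(-843710) = -2805531*(-1/843710) = 2805531/843710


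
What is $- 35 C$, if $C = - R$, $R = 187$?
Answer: $6545$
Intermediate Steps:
$C = -187$ ($C = \left(-1\right) 187 = -187$)
$- 35 C = \left(-35\right) \left(-187\right) = 6545$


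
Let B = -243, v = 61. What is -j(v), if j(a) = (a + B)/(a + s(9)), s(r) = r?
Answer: 13/5 ≈ 2.6000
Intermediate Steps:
j(a) = (-243 + a)/(9 + a) (j(a) = (a - 243)/(a + 9) = (-243 + a)/(9 + a))
-j(v) = -(-243 + 61)/(9 + 61) = -(-182)/70 = -1*(-13/5) = 13/5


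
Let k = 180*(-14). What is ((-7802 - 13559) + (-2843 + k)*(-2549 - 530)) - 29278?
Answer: 16462038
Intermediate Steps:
k = -2520
((-7802 - 13559) + (-2843 + k)*(-2549 - 530)) - 29278 = ((-7802 - 13559) + (-2843 - 2520)*(-2549 - 530)) - 29278 = (-21361 - 5363*(-3079)) - 29278 = (-21361 + 16512677) - 29278 = 16491316 - 29278 = 16462038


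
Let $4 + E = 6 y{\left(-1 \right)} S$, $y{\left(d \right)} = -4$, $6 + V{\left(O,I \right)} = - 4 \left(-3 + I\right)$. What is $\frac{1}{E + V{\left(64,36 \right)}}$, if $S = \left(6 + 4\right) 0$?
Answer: $- \frac{1}{142} \approx -0.0070423$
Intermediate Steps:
$V{\left(O,I \right)} = 6 - 4 I$ ($V{\left(O,I \right)} = -6 - 4 \left(-3 + I\right) = -6 - \left(-12 + 4 I\right) = 6 - 4 I$)
$S = 0$ ($S = 10 \cdot 0 = 0$)
$E = -4$ ($E = -4 + 6 \left(-4\right) 0 = -4 - 0 = -4 + 0 = -4$)
$\frac{1}{E + V{\left(64,36 \right)}} = \frac{1}{-4 + \left(6 - 144\right)} = \frac{1}{-4 - 138} = \frac{1}{-142} = - \frac{1}{142}$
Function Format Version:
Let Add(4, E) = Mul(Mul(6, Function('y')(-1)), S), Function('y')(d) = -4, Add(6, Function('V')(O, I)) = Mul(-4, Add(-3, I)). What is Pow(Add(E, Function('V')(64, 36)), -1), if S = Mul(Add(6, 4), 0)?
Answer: Rational(-1, 142) ≈ -0.0070423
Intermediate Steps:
Function('V')(O, I) = Add(6, Mul(-4, I)) (Function('V')(O, I) = Add(-6, Mul(-4, Add(-3, I))) = Add(-6, Add(12, Mul(-4, I))) = Add(6, Mul(-4, I)))
S = 0 (S = Mul(10, 0) = 0)
E = -4 (E = Add(-4, Mul(Mul(6, -4), 0)) = Add(-4, Mul(-24, 0)) = Add(-4, 0) = -4)
Pow(Add(E, Function('V')(64, 36)), -1) = Pow(Add(-4, Add(6, Mul(-4, 36))), -1) = Pow(Add(-4, Add(6, -144)), -1) = Pow(Add(-4, -138), -1) = Pow(-142, -1) = Rational(-1, 142)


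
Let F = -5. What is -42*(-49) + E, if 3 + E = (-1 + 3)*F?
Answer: 2045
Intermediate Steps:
E = -13 (E = -3 + (-1 + 3)*(-5) = -3 + 2*(-5) = -3 - 10 = -13)
-42*(-49) + E = -42*(-49) - 13 = 2058 - 13 = 2045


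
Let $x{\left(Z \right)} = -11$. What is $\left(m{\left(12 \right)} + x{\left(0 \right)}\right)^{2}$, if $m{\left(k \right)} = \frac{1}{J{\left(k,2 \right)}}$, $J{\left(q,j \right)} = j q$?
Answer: $\frac{69169}{576} \approx 120.09$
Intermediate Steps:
$m{\left(k \right)} = \frac{1}{2 k}$
$\left(m{\left(12 \right)} + x{\left(0 \right)}\right)^{2} = \left(\frac{1}{2 \cdot 12} - 11\right)^{2} = \left(\frac{1}{2} \cdot \frac{1}{12} - 11\right)^{2} = \left(\frac{1}{24} - 11\right)^{2} = \left(- \frac{263}{24}\right)^{2} = \frac{69169}{576}$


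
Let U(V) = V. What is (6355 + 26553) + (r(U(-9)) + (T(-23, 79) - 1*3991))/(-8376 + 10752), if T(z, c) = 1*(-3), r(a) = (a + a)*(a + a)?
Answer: 39092869/1188 ≈ 32906.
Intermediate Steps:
r(a) = 4*a² (r(a) = (2*a)*(2*a) = 4*a²)
T(z, c) = -3
(6355 + 26553) + (r(U(-9)) + (T(-23, 79) - 1*3991))/(-8376 + 10752) = (6355 + 26553) + (4*(-9)² + (-3 - 1*3991))/(-8376 + 10752) = 32908 + (4*81 + (-3 - 3991))/2376 = 32908 + (324 - 3994)*(1/2376) = 32908 - 3670*1/2376 = 32908 - 1835/1188 = 39092869/1188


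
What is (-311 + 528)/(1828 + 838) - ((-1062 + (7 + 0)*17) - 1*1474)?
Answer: 207869/86 ≈ 2417.1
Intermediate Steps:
(-311 + 528)/(1828 + 838) - ((-1062 + (7 + 0)*17) - 1*1474) = 217/2666 - ((-1062 + 7*17) - 1474) = 217*(1/2666) - ((-1062 + 119) - 1474) = 7/86 - (-943 - 1474) = 7/86 - 1*(-2417) = 7/86 + 2417 = 207869/86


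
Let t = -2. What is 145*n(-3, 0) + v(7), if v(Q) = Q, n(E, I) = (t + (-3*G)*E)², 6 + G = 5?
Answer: 17552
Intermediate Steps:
G = -1 (G = -6 + 5 = -1)
n(E, I) = (-2 + 3*E)² (n(E, I) = (-2 + (-3*(-1))*E)² = (-2 + 3*E)²)
145*n(-3, 0) + v(7) = 145*(2 - 3*(-3))² + 7 = 145*(2 + 9)² + 7 = 145*11² + 7 = 145*121 + 7 = 17545 + 7 = 17552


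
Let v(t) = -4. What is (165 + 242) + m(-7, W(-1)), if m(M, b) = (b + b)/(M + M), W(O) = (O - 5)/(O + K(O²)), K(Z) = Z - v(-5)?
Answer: 5701/14 ≈ 407.21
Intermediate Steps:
K(Z) = 4 + Z (K(Z) = Z - 1*(-4) = Z + 4 = 4 + Z)
W(O) = (-5 + O)/(4 + O + O²) (W(O) = (O - 5)/(O + (4 + O²)) = (-5 + O)/(4 + O + O²))
m(M, b) = b/M (m(M, b) = (2*b)/((2*M)) = (2*b)*(1/(2*M)) = b/M)
(165 + 242) + m(-7, W(-1)) = (165 + 242) + ((-5 - 1)/(4 - 1 + (-1)²))/(-7) = 407 + (-6/(4 - 1 + 1))*(-⅐) = 407 + (-6/4)*(-⅐) = 407 + ((¼)*(-6))*(-⅐) = 407 - 3/2*(-⅐) = 407 + 3/14 = 5701/14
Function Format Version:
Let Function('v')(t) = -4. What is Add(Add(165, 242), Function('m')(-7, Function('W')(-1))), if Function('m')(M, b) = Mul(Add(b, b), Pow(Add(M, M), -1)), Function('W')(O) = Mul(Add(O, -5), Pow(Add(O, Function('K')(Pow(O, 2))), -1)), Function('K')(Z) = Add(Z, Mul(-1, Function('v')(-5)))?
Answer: Rational(5701, 14) ≈ 407.21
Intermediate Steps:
Function('K')(Z) = Add(4, Z) (Function('K')(Z) = Add(Z, Mul(-1, -4)) = Add(Z, 4) = Add(4, Z))
Function('W')(O) = Mul(Pow(Add(4, O, Pow(O, 2)), -1), Add(-5, O)) (Function('W')(O) = Mul(Add(O, -5), Pow(Add(O, Add(4, Pow(O, 2))), -1)) = Mul(Add(-5, O), Pow(Add(4, O, Pow(O, 2)), -1)) = Mul(Pow(Add(4, O, Pow(O, 2)), -1), Add(-5, O)))
Function('m')(M, b) = Mul(b, Pow(M, -1)) (Function('m')(M, b) = Mul(Mul(2, b), Pow(Mul(2, M), -1)) = Mul(Mul(2, b), Mul(Rational(1, 2), Pow(M, -1))) = Mul(b, Pow(M, -1)))
Add(Add(165, 242), Function('m')(-7, Function('W')(-1))) = Add(Add(165, 242), Mul(Mul(Pow(Add(4, -1, Pow(-1, 2)), -1), Add(-5, -1)), Pow(-7, -1))) = Add(407, Mul(Mul(Pow(Add(4, -1, 1), -1), -6), Rational(-1, 7))) = Add(407, Mul(Mul(Pow(4, -1), -6), Rational(-1, 7))) = Add(407, Mul(Mul(Rational(1, 4), -6), Rational(-1, 7))) = Add(407, Mul(Rational(-3, 2), Rational(-1, 7))) = Add(407, Rational(3, 14)) = Rational(5701, 14)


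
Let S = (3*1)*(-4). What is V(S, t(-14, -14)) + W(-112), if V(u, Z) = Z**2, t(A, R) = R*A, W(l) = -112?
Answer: 38304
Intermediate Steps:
t(A, R) = A*R
S = -12 (S = 3*(-4) = -12)
V(S, t(-14, -14)) + W(-112) = (-14*(-14))**2 - 112 = 196**2 - 112 = 38416 - 112 = 38304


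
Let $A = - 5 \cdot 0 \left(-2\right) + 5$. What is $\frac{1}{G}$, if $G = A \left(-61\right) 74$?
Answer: $- \frac{1}{22570} \approx -4.4307 \cdot 10^{-5}$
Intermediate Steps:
$A = 5$ ($A = \left(-5\right) 0 + 5 = 0 + 5 = 5$)
$G = -22570$ ($G = 5 \left(-61\right) 74 = \left(-305\right) 74 = -22570$)
$\frac{1}{G} = \frac{1}{-22570} = - \frac{1}{22570}$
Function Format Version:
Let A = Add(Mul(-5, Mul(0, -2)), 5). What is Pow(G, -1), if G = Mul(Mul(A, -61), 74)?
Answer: Rational(-1, 22570) ≈ -4.4307e-5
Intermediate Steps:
A = 5 (A = Add(Mul(-5, 0), 5) = Add(0, 5) = 5)
G = -22570 (G = Mul(Mul(5, -61), 74) = Mul(-305, 74) = -22570)
Pow(G, -1) = Pow(-22570, -1) = Rational(-1, 22570)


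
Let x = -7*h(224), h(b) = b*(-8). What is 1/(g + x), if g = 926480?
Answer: 1/939024 ≈ 1.0649e-6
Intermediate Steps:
h(b) = -8*b
x = 12544 (x = -(-56)*224 = -7*(-1792) = 12544)
1/(g + x) = 1/(926480 + 12544) = 1/939024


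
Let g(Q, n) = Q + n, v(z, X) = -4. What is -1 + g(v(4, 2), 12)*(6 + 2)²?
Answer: 511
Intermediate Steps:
-1 + g(v(4, 2), 12)*(6 + 2)² = -1 + (-4 + 12)*(6 + 2)² = -1 + 8*8² = -1 + 8*64 = -1 + 512 = 511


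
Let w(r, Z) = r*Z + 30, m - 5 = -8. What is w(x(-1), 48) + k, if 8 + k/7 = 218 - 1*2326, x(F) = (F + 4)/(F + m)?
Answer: -14818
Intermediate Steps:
m = -3 (m = 5 - 8 = -3)
x(F) = (4 + F)/(-3 + F) (x(F) = (F + 4)/(F - 3) = (4 + F)/(-3 + F))
w(r, Z) = 30 + Z*r (w(r, Z) = Z*r + 30 = 30 + Z*r)
k = -14812 (k = -56 + 7*(218 - 1*2326) = -56 + 7*(218 - 2326) = -56 + 7*(-2108) = -56 - 14756 = -14812)
w(x(-1), 48) + k = (30 + 48*((4 - 1)/(-3 - 1))) - 14812 = (30 + 48*(3/(-4))) - 14812 = (30 + 48*(-¼*3)) - 14812 = (30 + 48*(-¾)) - 14812 = (30 - 36) - 14812 = -6 - 14812 = -14818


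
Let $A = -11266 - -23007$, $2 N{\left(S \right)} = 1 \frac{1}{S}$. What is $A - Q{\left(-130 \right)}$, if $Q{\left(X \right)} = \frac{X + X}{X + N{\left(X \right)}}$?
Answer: $\frac{396789941}{33801} \approx 11739.0$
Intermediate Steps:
$N{\left(S \right)} = \frac{1}{2 S}$ ($N{\left(S \right)} = \frac{1 \frac{1}{S}}{2} = \frac{1}{2 S}$)
$A = 11741$ ($A = -11266 + 23007 = 11741$)
$Q{\left(X \right)} = \frac{2 X}{X + \frac{1}{2 X}}$ ($Q{\left(X \right)} = \frac{X + X}{X + \frac{1}{2 X}} = \frac{2 X}{X + \frac{1}{2 X}}$)
$A - Q{\left(-130 \right)} = 11741 - \frac{4 \left(-130\right)^{2}}{1 + 2 \left(-130\right)^{2}} = 11741 - 4 \cdot 16900 \frac{1}{1 + 2 \cdot 16900} = 11741 - 4 \cdot 16900 \frac{1}{1 + 33800} = 11741 - 4 \cdot 16900 \cdot \frac{1}{33801} = 11741 - \frac{67600}{33801} = \frac{396789941}{33801}$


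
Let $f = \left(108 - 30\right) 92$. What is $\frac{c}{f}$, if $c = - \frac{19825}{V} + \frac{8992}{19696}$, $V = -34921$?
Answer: $\frac{44030177}{308480101176} \approx 0.00014273$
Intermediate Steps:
$f = 7176$ ($f = 78 \cdot 92 = 7176$)
$c = \frac{44030177}{42987751}$ ($c = - \frac{19825}{-34921} + \frac{8992}{19696} = \left(-19825\right) \left(- \frac{1}{34921}\right) + 8992 \cdot \frac{1}{19696} = \frac{19825}{34921} + \frac{562}{1231} = \frac{44030177}{42987751} \approx 1.0243$)
$\frac{c}{f} = \frac{44030177}{42987751 \cdot 7176} = \frac{44030177}{42987751} \cdot \frac{1}{7176} = \frac{44030177}{308480101176}$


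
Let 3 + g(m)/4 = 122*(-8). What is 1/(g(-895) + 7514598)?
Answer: 1/7510682 ≈ 1.3314e-7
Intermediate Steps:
g(m) = -3916 (g(m) = -12 + 4*(122*(-8)) = -12 + 4*(-976) = -12 - 3904 = -3916)
1/(g(-895) + 7514598) = 1/(-3916 + 7514598) = 1/7510682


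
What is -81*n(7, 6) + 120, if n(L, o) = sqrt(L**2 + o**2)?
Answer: 120 - 81*sqrt(85) ≈ -626.78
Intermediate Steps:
-81*n(7, 6) + 120 = -81*sqrt(7**2 + 6**2) + 120 = -81*sqrt(49 + 36) + 120 = -81*sqrt(85) + 120 = 120 - 81*sqrt(85)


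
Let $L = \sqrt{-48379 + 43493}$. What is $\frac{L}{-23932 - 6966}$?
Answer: $- \frac{i \sqrt{4886}}{30898} \approx - 0.0022623 i$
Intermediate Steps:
$L = i \sqrt{4886}$ ($L = \sqrt{-4886} = i \sqrt{4886} \approx 69.9 i$)
$\frac{L}{-23932 - 6966} = \frac{i \sqrt{4886}}{-23932 - 6966} = \frac{i \sqrt{4886}}{-30898} = i \sqrt{4886} \left(- \frac{1}{30898}\right) = - \frac{i \sqrt{4886}}{30898}$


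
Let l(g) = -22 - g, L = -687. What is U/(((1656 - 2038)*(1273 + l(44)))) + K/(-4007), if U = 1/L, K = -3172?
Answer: 1004755866143/1269248656866 ≈ 0.79161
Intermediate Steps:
U = -1/687 (U = 1/(-687) = -1/687 ≈ -0.0014556)
U/(((1656 - 2038)*(1273 + l(44)))) + K/(-4007) = -1/((1273 + (-22 - 1*44))*(1656 - 2038))/687 - 3172/(-4007) = -(-1/(382*(1273 + (-22 - 44))))/687 - 3172*(-1/4007) = -(-1/(382*(1273 - 66)))/687 + 3172/4007 = -1/(687*((-382*1207))) + 3172/4007 = -1/687/(-461074) + 3172/4007 = -1/687*(-1/461074) + 3172/4007 = 1/316757838 + 3172/4007 = 1004755866143/1269248656866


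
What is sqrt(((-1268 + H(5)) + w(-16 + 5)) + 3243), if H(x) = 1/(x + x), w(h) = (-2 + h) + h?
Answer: sqrt(195110)/10 ≈ 44.171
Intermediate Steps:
w(h) = -2 + 2*h
H(x) = 1/(2*x)
sqrt(((-1268 + H(5)) + w(-16 + 5)) + 3243) = sqrt(((-1268 + (1/2)/5) + (-2 + 2*(-16 + 5))) + 3243) = sqrt(((-1268 + (1/2)*(1/5)) + (-2 + 2*(-11))) + 3243) = sqrt(((-1268 + 1/10) + (-2 - 22)) + 3243) = sqrt((-12679/10 - 24) + 3243) = sqrt(-12919/10 + 3243) = sqrt(19511/10) = sqrt(195110)/10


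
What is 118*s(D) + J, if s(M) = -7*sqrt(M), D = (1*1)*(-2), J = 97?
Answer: 97 - 826*I*sqrt(2) ≈ 97.0 - 1168.1*I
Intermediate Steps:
D = -2 (D = 1*(-2) = -2)
118*s(D) + J = 118*(-7*I*sqrt(2)) + 97 = -826*I*sqrt(2) + 97 = 97 - 826*I*sqrt(2)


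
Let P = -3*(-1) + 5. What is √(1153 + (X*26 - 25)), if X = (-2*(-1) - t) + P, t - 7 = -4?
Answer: √1310 ≈ 36.194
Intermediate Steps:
t = 3 (t = 7 - 4 = 3)
P = 8 (P = 3 + 5 = 8)
X = 7 (X = (-2*(-1) - 1*3) + 8 = (2 - 3) + 8 = -1 + 8 = 7)
√(1153 + (X*26 - 25)) = √(1153 + (7*26 - 25)) = √(1153 + (182 - 25)) = √(1153 + 157) = √1310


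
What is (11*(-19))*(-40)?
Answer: 8360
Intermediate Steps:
(11*(-19))*(-40) = -209*(-40) = 8360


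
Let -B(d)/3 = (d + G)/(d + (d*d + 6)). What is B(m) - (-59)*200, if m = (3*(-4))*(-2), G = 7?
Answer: 2383569/202 ≈ 11800.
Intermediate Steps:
m = 24 (m = -12*(-2) = 24)
B(d) = -3*(7 + d)/(6 + d + d**2) (B(d) = -3*(d + 7)/(d + (d*d + 6)) = -3*(7 + d)/(d + (d**2 + 6)) = -3*(7 + d)/(d + (6 + d**2)) = -3*(7 + d)/(6 + d + d**2))
B(m) - (-59)*200 = 3*(-7 - 1*24)/(6 + 24 + 24**2) - (-59)*200 = 3*(-7 - 24)/(6 + 24 + 576) - 1*(-11800) = 3*(-31)/606 + 11800 = 3*(1/606)*(-31) + 11800 = -31/202 + 11800 = 2383569/202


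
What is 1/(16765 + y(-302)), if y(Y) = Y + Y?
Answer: 1/16161 ≈ 6.1877e-5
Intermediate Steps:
y(Y) = 2*Y
1/(16765 + y(-302)) = 1/(16765 + 2*(-302)) = 1/(16765 - 604) = 1/16161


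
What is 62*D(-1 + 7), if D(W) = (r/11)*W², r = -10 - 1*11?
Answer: -46872/11 ≈ -4261.1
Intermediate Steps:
r = -21 (r = -10 - 11 = -21)
D(W) = -21*W²/11 (D(W) = (-21/11)*W² = (-21*1/11)*W² = -21*W²/11)
62*D(-1 + 7) = 62*(-21*(-1 + 7)²/11) = 62*(-21/11*6²) = 62*(-21/11*36) = 62*(-756/11) = -46872/11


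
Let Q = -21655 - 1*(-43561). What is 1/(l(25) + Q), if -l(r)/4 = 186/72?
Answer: 3/65687 ≈ 4.5671e-5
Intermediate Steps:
l(r) = -31/3 (l(r) = -744/72 = -4*31/12 = -31/3)
Q = 21906 (Q = -21655 + 43561 = 21906)
1/(l(25) + Q) = 1/(-31/3 + 21906) = 1/(65687/3) = 3/65687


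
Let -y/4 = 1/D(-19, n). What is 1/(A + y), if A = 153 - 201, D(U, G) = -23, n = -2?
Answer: -23/1100 ≈ -0.020909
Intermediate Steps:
y = 4/23 (y = -4/(-23) = -4*(-1/23) = 4/23 ≈ 0.17391)
A = -48
1/(A + y) = 1/(-48 + 4/23) = 1/(-1100/23) = -23/1100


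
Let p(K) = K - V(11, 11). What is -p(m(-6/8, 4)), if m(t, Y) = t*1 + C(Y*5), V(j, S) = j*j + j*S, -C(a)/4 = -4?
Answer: 907/4 ≈ 226.75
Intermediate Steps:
C(a) = 16 (C(a) = -4*(-4) = 16)
V(j, S) = j² + S*j
m(t, Y) = 16 + t (m(t, Y) = t*1 + 16 = t + 16 = 16 + t)
p(K) = -242 + K (p(K) = K - 11*(11 + 11) = K - 11*22 = K - 1*242 = K - 242 = -242 + K)
-p(m(-6/8, 4)) = -(-242 + (16 - 6/8)) = -(-242 + (16 - 6*⅛)) = -(-242 + (16 - ¾)) = -(-242 + 61/4) = -1*(-907/4) = 907/4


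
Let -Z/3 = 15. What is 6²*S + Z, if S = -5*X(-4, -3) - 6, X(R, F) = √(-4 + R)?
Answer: -261 - 360*I*√2 ≈ -261.0 - 509.12*I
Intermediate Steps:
Z = -45 (Z = -3*15 = -45)
S = -6 - 10*I*√2 (S = -5*√(-4 - 4) - 6 = -10*I*√2 - 6 = -6 - 10*I*√2 ≈ -6.0 - 14.142*I)
6²*S + Z = 6²*(-6 - 10*I*√2) - 45 = 36*(-6 - 10*I*√2) - 45 = (-216 - 360*I*√2) - 45 = -261 - 360*I*√2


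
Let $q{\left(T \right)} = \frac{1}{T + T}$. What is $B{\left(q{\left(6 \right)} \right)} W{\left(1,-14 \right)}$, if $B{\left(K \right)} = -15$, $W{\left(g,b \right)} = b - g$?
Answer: $225$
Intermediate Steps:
$q{\left(T \right)} = \frac{1}{2 T}$
$B{\left(q{\left(6 \right)} \right)} W{\left(1,-14 \right)} = - 15 \left(-14 - 1\right) = \left(-15\right) \left(-15\right) = 225$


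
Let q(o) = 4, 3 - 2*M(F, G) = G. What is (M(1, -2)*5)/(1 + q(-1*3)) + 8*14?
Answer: 229/2 ≈ 114.50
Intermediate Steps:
M(F, G) = 3/2 - G/2
(M(1, -2)*5)/(1 + q(-1*3)) + 8*14 = ((3/2 - 1/2*(-2))*5)/(1 + 4) + 8*14 = ((3/2 + 1)*5)/5 + 112 = ((5/2)*5)/5 + 112 = (1/5)*(25/2) + 112 = 5/2 + 112 = 229/2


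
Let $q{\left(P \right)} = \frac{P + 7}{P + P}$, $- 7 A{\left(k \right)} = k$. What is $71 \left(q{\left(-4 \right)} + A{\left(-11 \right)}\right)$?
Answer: $\frac{4757}{56} \approx 84.946$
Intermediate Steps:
$A{\left(k \right)} = - \frac{k}{7}$
$q{\left(P \right)} = \frac{7 + P}{2 P}$
$71 \left(q{\left(-4 \right)} + A{\left(-11 \right)}\right) = 71 \left(\frac{7 - 4}{2 \left(-4\right)} - - \frac{11}{7}\right) = 71 \left(\frac{1}{2} \left(- \frac{1}{4}\right) 3 + \frac{11}{7}\right) = 71 \left(- \frac{3}{8} + \frac{11}{7}\right) = 71 \cdot \frac{67}{56} = \frac{4757}{56}$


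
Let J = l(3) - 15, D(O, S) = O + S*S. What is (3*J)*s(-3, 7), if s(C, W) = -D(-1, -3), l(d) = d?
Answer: 288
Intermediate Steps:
D(O, S) = O + S²
s(C, W) = -8 (s(C, W) = -(-1 + (-3)²) = -(-1 + 9) = -1*8 = -8)
J = -12 (J = 3 - 15 = -12)
(3*J)*s(-3, 7) = (3*(-12))*(-8) = -36*(-8) = 288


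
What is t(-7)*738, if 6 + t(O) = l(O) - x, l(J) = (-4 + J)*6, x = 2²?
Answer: -56088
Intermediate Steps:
x = 4
l(J) = -24 + 6*J
t(O) = -34 + 6*O (t(O) = -6 + ((-24 + 6*O) - 1*4) = -6 + ((-24 + 6*O) - 4) = -6 + (-28 + 6*O) = -34 + 6*O)
t(-7)*738 = (-34 + 6*(-7))*738 = (-34 - 42)*738 = -76*738 = -56088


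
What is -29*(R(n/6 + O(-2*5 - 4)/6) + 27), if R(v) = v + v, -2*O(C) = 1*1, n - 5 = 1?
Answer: -5017/6 ≈ -836.17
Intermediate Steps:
n = 6 (n = 5 + 1 = 6)
O(C) = -½ (O(C) = -1/2 = -½*1 = -½)
R(v) = 2*v
-29*(R(n/6 + O(-2*5 - 4)/6) + 27) = -29*(2*(6/6 - ½/6) + 27) = -29*(2*(6*(⅙) - ½*⅙) + 27) = -29*(2*(1 - 1/12) + 27) = -29*(2*(11/12) + 27) = -29*(11/6 + 27) = -29*173/6 = -5017/6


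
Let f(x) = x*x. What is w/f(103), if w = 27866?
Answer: 27866/10609 ≈ 2.6266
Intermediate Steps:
f(x) = x²
w/f(103) = 27866/(103²) = 27866/10609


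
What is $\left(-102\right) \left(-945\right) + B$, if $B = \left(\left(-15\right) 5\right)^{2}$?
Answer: $102015$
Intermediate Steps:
$B = 5625$ ($B = \left(-75\right)^{2} = 5625$)
$\left(-102\right) \left(-945\right) + B = \left(-102\right) \left(-945\right) + 5625 = 96390 + 5625 = 102015$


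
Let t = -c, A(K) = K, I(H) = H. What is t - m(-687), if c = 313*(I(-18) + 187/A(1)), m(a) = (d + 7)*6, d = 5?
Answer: -52969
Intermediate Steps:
m(a) = 72 (m(a) = (5 + 7)*6 = 12*6 = 72)
c = 52897 (c = 313*(-18 + 187/1) = 313*(-18 + 187*1) = 313*(-18 + 187) = 313*169 = 52897)
t = -52897 (t = -1*52897 = -52897)
t - m(-687) = -52897 - 1*72 = -52897 - 72 = -52969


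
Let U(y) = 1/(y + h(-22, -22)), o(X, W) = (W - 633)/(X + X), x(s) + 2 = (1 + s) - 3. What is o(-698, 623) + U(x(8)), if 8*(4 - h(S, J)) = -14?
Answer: 2987/27222 ≈ 0.10973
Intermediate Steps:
h(S, J) = 23/4 (h(S, J) = 4 - 1/8*(-14) = 4 + 7/4 = 23/4)
x(s) = -4 + s (x(s) = -2 + ((1 + s) - 3) = -2 + (-2 + s) = -4 + s)
o(X, W) = (-633 + W)/(2*X) (o(X, W) = (-633 + W)/((2*X)) = (-633 + W)*(1/(2*X)) = (-633 + W)/(2*X))
U(y) = 1/(23/4 + y) (U(y) = 1/(y + 23/4) = 1/(23/4 + y))
o(-698, 623) + U(x(8)) = (1/2)*(-633 + 623)/(-698) + 4/(23 + 4*(-4 + 8)) = (1/2)*(-1/698)*(-10) + 4/(23 + 4*4) = 5/698 + 4/(23 + 16) = 5/698 + 4/39 = 2987/27222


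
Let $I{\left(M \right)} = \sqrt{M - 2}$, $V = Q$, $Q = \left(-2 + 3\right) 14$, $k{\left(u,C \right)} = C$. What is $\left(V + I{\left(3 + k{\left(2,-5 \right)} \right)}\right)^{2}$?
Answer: $192 + 56 i \approx 192.0 + 56.0 i$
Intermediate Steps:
$Q = 14$ ($Q = 1 \cdot 14 = 14$)
$V = 14$
$I{\left(M \right)} = \sqrt{-2 + M}$
$\left(V + I{\left(3 + k{\left(2,-5 \right)} \right)}\right)^{2} = \left(14 + \sqrt{-2 + \left(3 - 5\right)}\right)^{2} = \left(14 + \sqrt{-2 - 2}\right)^{2} = \left(14 + \sqrt{-4}\right)^{2} = \left(14 + 2 i\right)^{2}$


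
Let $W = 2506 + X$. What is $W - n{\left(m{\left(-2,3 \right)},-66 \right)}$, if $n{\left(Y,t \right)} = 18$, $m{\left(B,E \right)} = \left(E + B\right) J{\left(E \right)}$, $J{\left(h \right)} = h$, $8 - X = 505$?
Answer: $1991$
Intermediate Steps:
$X = -497$ ($X = 8 - 505 = -497$)
$m{\left(B,E \right)} = E \left(B + E\right)$ ($m{\left(B,E \right)} = \left(E + B\right) E = \left(B + E\right) E = E \left(B + E\right)$)
$W = 2009$ ($W = 2506 - 497 = 2009$)
$W - n{\left(m{\left(-2,3 \right)},-66 \right)} = 2009 - 18 = 1991$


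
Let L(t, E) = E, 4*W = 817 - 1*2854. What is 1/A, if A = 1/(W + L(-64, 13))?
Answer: -1985/4 ≈ -496.25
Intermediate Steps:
W = -2037/4 (W = (817 - 1*2854)/4 = (817 - 2854)/4 = (¼)*(-2037) = -2037/4 ≈ -509.25)
A = -4/1985 (A = 1/(-2037/4 + 13) = 1/(-1985/4) = -4/1985 ≈ -0.0020151)
1/A = 1/(-4/1985) = -1985/4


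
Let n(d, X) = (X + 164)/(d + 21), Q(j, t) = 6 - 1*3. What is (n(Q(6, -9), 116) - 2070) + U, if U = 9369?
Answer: 21932/3 ≈ 7310.7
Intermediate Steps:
Q(j, t) = 3 (Q(j, t) = 6 - 3 = 3)
n(d, X) = (164 + X)/(21 + d)
(n(Q(6, -9), 116) - 2070) + U = ((164 + 116)/(21 + 3) - 2070) + 9369 = (280/24 - 2070) + 9369 = ((1/24)*280 - 2070) + 9369 = (35/3 - 2070) + 9369 = -6175/3 + 9369 = 21932/3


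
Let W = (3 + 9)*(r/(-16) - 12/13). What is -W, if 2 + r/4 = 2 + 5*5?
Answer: 1119/13 ≈ 86.077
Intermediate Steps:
r = 100 (r = -8 + 4*(2 + 5*5) = -8 + 4*(2 + 25) = -8 + 4*27 = -8 + 108 = 100)
W = -1119/13 (W = (3 + 9)*(100/(-16) - 12/13) = 12*(100*(-1/16) - 12*1/13) = 12*(-25/4 - 12/13) = 12*(-373/52) = -1119/13 ≈ -86.077)
-W = -1*(-1119/13) = 1119/13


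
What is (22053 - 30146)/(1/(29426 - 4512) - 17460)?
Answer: 201629002/434998439 ≈ 0.46352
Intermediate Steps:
(22053 - 30146)/(1/(29426 - 4512) - 17460) = -8093/(1/24914 - 17460) = -8093/(-434998439/24914) = -8093*(-24914/434998439) = 201629002/434998439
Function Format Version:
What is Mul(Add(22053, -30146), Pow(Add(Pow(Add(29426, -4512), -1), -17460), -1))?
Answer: Rational(201629002, 434998439) ≈ 0.46352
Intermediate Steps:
Mul(Add(22053, -30146), Pow(Add(Pow(Add(29426, -4512), -1), -17460), -1)) = Mul(-8093, Pow(Add(Pow(24914, -1), -17460), -1)) = Mul(-8093, Pow(Add(Rational(1, 24914), -17460), -1)) = Mul(-8093, Pow(Rational(-434998439, 24914), -1)) = Mul(-8093, Rational(-24914, 434998439)) = Rational(201629002, 434998439)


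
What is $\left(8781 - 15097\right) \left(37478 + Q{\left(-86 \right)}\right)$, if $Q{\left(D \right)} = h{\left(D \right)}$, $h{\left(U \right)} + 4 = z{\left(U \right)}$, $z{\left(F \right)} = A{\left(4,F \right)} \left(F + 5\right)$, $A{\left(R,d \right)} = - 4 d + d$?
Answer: $-104694016$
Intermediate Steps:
$A{\left(R,d \right)} = - 3 d$
$z{\left(F \right)} = - 3 F \left(5 + F\right)$ ($z{\left(F \right)} = - 3 F \left(F + 5\right) = - 3 F \left(5 + F\right)$)
$h{\left(U \right)} = -4 - 3 U \left(5 + U\right)$
$Q{\left(D \right)} = -4 - 3 D \left(5 + D\right)$
$\left(8781 - 15097\right) \left(37478 + Q{\left(-86 \right)}\right) = \left(8781 - 15097\right) \left(37478 - \left(4 - 258 \left(5 - 86\right)\right)\right) = - 6316 \left(37478 - \left(4 - -20898\right)\right) = - 6316 \left(37478 - 20902\right) = \left(-6316\right) 16576 = -104694016$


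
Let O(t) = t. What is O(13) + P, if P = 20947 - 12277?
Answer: 8683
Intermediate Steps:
P = 8670
O(13) + P = 13 + 8670 = 8683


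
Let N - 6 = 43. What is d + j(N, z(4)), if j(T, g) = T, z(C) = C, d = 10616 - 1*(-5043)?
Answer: 15708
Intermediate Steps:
N = 49 (N = 6 + 43 = 49)
d = 15659 (d = 10616 + 5043 = 15659)
d + j(N, z(4)) = 15659 + 49 = 15708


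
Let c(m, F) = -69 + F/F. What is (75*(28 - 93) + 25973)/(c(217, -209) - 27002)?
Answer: -10549/13535 ≈ -0.77939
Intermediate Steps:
c(m, F) = -68 (c(m, F) = -69 + 1 = -68)
(75*(28 - 93) + 25973)/(c(217, -209) - 27002) = (75*(28 - 93) + 25973)/(-68 - 27002) = (75*(-65) + 25973)/(-27070) = (-4875 + 25973)*(-1/27070) = 21098*(-1/27070) = -10549/13535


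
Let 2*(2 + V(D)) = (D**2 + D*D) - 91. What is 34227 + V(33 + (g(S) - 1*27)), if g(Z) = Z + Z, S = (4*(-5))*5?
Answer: 143631/2 ≈ 71816.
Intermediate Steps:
S = -100 (S = -20*5 = -100)
g(Z) = 2*Z
V(D) = -95/2 + D**2 (V(D) = -2 + ((D**2 + D*D) - 91)/2 = -2 + ((D**2 + D**2) - 91)/2 = -2 + (2*D**2 - 91)/2 = -2 + (-91 + 2*D**2)/2 = -2 + (-91/2 + D**2) = -95/2 + D**2)
34227 + V(33 + (g(S) - 1*27)) = 34227 + (-95/2 + (33 + (2*(-100) - 1*27))**2) = 34227 + (-95/2 + (33 + (-200 - 27))**2) = 34227 + (-95/2 + (33 - 227)**2) = 34227 + (-95/2 + (-194)**2) = 34227 + (-95/2 + 37636) = 34227 + 75177/2 = 143631/2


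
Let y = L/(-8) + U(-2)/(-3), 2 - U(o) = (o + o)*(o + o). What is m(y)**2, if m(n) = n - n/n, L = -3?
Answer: 9409/576 ≈ 16.335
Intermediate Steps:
U(o) = 2 - 4*o**2 (U(o) = 2 - (o + o)*(o + o) = 2 - 2*o*2*o = 2 - 4*o**2)
y = 121/24 (y = -3/(-8) + (2 - 4*(-2)**2)/(-3) = -3*(-1/8) + (2 - 4*4)*(-1/3) = 3/8 + (2 - 16)*(-1/3) = 3/8 - 14*(-1/3) = 3/8 + 14/3 = 121/24 ≈ 5.0417)
m(n) = -1 + n (m(n) = n - 1*1 = n - 1 = -1 + n)
m(y)**2 = (-1 + 121/24)**2 = (97/24)**2 = 9409/576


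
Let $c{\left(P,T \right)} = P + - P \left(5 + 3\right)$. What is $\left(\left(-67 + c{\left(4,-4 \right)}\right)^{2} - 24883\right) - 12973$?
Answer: $-28831$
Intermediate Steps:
$c{\left(P,T \right)} = - 7 P$ ($c{\left(P,T \right)} = P + - P 8 = P - 8 P = - 7 P$)
$\left(\left(-67 + c{\left(4,-4 \right)}\right)^{2} - 24883\right) - 12973 = \left(\left(-67 - 28\right)^{2} - 24883\right) - 12973 = \left(\left(-95\right)^{2} - 24883\right) - 12973 = \left(9025 - 24883\right) - 12973 = -15858 - 12973 = -28831$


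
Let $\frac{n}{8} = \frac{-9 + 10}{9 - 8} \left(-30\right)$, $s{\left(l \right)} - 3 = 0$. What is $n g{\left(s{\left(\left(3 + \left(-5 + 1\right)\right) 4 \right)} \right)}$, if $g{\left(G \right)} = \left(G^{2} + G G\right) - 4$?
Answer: $-3360$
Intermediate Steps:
$s{\left(l \right)} = 3$ ($s{\left(l \right)} = 3 + 0 = 3$)
$n = -240$ ($n = 8 \frac{-9 + 10}{9 - 8} \left(-30\right) = 8 \cdot 1 \cdot 1^{-1} \left(-30\right) = 8 \cdot 1 \cdot 1 \left(-30\right) = 8 \cdot 1 \left(-30\right) = 8 \left(-30\right) = -240$)
$g{\left(G \right)} = -4 + 2 G^{2}$ ($g{\left(G \right)} = \left(G^{2} + G^{2}\right) - 4 = 2 G^{2} - 4 = -4 + 2 G^{2}$)
$n g{\left(s{\left(\left(3 + \left(-5 + 1\right)\right) 4 \right)} \right)} = - 240 \left(-4 + 2 \cdot 3^{2}\right) = - 240 \left(-4 + 2 \cdot 9\right) = - 240 \left(-4 + 18\right) = \left(-240\right) 14 = -3360$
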